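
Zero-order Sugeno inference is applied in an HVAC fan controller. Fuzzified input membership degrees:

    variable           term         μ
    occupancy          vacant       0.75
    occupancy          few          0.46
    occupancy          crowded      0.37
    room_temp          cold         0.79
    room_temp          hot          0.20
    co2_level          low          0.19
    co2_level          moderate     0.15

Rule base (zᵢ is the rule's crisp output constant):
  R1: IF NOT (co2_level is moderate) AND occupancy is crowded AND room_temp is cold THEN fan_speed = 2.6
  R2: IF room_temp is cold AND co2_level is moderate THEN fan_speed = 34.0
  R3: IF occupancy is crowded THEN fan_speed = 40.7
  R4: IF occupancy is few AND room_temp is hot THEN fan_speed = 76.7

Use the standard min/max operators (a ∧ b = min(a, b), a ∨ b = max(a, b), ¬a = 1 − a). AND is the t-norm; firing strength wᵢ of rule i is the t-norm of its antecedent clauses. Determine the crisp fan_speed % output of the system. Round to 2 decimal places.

33.45

R1 (z=2.6): ¬moderate=1−0.15=0.85, crowded=0.37, cold=0.79; AND[min(a, b)] → w = 0.37
R2 (z=34.0): cold=0.79, moderate=0.15; AND[min(a, b)] → w = 0.15
R3 (z=40.7): crowded=0.37 → w = 0.37
R4 (z=76.7): few=0.46, hot=0.20; AND[min(a, b)] → w = 0.20
Weighted average = (0.37·2.6 + 0.15·34.0 + 0.37·40.7 + 0.20·76.7) / (0.37 + 0.15 + 0.37 + 0.20)
  = 36.4610 / 1.0900 = 33.45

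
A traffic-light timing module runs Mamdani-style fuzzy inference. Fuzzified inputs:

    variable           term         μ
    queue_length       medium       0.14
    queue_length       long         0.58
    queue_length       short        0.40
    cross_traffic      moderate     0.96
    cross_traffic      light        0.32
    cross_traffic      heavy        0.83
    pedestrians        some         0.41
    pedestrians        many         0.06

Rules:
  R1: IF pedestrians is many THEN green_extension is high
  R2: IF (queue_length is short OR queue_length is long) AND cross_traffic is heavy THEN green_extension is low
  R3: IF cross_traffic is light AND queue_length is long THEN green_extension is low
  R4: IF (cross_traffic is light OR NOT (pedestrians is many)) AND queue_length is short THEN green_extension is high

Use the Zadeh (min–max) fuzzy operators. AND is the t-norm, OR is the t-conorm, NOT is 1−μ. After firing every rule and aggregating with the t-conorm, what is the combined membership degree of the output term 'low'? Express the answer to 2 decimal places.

R1: many=0.06 → w = 0.06
R2: (short=0.40 OR long=0.58) = 0.58; AND[min(a, b)] with heavy=0.83 → w = 0.58
R3: light=0.32, long=0.58; AND[min(a, b)] → w = 0.32
R4: (light=0.32 OR ¬many=1−0.06=0.94) = 0.94; AND[min(a, b)] with short=0.40 → w = 0.40
Rules with consequent 'low': {R2, R3} → strengths 0.58, 0.32
Aggregate via t-conorm [max(a, b)]: 0.58

0.58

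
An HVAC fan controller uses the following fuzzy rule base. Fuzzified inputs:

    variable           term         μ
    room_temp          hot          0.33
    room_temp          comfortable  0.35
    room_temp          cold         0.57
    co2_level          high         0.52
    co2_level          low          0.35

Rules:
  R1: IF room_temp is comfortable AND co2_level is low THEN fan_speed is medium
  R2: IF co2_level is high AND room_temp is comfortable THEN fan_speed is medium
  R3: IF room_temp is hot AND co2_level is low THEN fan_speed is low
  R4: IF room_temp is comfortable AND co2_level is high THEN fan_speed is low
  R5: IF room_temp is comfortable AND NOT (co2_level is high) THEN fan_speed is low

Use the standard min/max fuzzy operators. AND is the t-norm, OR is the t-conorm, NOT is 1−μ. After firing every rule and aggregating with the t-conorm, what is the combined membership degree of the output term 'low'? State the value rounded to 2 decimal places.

0.35

R1: comfortable=0.35, low=0.35; AND[min(a, b)] → w = 0.35
R2: high=0.52, comfortable=0.35; AND[min(a, b)] → w = 0.35
R3: hot=0.33, low=0.35; AND[min(a, b)] → w = 0.33
R4: comfortable=0.35, high=0.52; AND[min(a, b)] → w = 0.35
R5: comfortable=0.35, ¬high=1−0.52=0.48; AND[min(a, b)] → w = 0.35
Rules with consequent 'low': {R3, R4, R5} → strengths 0.33, 0.35, 0.35
Aggregate via t-conorm [max(a, b)]: 0.35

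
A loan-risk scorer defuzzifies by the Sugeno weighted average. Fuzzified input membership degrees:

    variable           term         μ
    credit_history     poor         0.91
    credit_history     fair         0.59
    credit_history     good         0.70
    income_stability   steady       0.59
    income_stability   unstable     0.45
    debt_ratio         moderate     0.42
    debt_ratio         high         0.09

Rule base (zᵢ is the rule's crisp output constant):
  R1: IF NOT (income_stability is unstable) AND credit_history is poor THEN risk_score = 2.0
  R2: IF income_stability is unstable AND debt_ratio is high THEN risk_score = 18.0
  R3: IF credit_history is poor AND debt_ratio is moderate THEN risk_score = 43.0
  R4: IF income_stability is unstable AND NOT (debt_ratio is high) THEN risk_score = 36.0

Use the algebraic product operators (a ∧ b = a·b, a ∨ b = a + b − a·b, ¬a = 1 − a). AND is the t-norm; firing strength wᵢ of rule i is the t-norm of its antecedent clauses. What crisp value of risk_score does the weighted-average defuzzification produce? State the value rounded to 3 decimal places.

24.692

R1 (z=2.0): ¬unstable=1−0.45=0.55, poor=0.91; AND[a·b] → w = 0.5005
R2 (z=18.0): unstable=0.45, high=0.09; AND[a·b] → w = 0.0405
R3 (z=43.0): poor=0.91, moderate=0.42; AND[a·b] → w = 0.3822
R4 (z=36.0): unstable=0.45, ¬high=1−0.09=0.91; AND[a·b] → w = 0.4095
Weighted average = (0.5005·2.0 + 0.0405·18.0 + 0.3822·43.0 + 0.4095·36.0) / (0.5005 + 0.0405 + 0.3822 + 0.4095)
  = 32.9066 / 1.3327 = 24.692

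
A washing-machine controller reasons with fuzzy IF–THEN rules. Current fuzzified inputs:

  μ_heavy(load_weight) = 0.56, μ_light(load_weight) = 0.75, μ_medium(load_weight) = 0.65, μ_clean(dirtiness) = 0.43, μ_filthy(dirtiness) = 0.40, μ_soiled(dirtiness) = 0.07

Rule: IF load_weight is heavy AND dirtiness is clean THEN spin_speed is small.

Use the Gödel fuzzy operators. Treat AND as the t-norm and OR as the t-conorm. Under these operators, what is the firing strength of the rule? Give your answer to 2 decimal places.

firing strength: heavy=0.56, clean=0.43; AND[min(a, b)] → w = 0.43

0.43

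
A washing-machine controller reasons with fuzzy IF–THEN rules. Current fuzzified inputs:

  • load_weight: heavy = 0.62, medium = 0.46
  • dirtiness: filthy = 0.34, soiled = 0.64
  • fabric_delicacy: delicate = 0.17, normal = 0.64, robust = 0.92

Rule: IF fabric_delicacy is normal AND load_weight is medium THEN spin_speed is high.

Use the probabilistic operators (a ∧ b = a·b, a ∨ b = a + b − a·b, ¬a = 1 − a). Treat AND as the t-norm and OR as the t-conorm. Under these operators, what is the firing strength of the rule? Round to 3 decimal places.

firing strength: normal=0.64, medium=0.46; AND[a·b] → w = 0.2944

0.294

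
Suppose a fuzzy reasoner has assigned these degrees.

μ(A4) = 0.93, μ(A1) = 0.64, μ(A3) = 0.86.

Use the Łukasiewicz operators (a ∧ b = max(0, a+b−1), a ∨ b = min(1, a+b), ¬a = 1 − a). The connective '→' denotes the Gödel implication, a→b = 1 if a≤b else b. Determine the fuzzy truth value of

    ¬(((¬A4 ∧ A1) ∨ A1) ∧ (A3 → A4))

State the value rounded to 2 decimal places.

0.36

¬A4 = 1 − 0.93 = 0.07
¬A4 ∧ A1 = max(0, a+b−1) on (0.07, 0.64) = 0.00
(¬A4 ∧ A1) ∨ A1 = min(1, a+b) on (0.00, 0.64) = 0.64
A3 → A4  [Gödel: 1 if a≤b else b] with a=0.86, b=0.93 → 1.00
((¬A4 ∧ A1) ∨ A1) ∧ (A3 → A4) = max(0, a+b−1) on (0.64, 1.00) = 0.64
¬(((¬A4 ∧ A1) ∨ A1) ∧ (A3 → A4)) = 1 − 0.64 = 0.36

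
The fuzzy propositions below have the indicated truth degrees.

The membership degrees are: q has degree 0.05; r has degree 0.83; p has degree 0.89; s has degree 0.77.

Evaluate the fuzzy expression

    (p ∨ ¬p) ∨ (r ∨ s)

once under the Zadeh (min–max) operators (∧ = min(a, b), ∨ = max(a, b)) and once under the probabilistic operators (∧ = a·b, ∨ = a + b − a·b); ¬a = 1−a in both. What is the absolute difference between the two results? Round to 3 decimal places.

Under Zadeh (min–max):
  ¬p = 1 − 0.89 = 0.11
  p ∨ ¬p = max(a, b) on (0.89, 0.11) = 0.89
  r ∨ s = max(a, b) on (0.83, 0.77) = 0.83
  (p ∨ ¬p) ∨ (r ∨ s) = max(a, b) on (0.89, 0.83) = 0.89
  → value = 0.8900
Under probabilistic:
  ¬p = 1 − 0.8900 = 0.1100
  p ∨ ¬p = a + b − a·b on (0.8900, 0.1100) = 0.9021
  r ∨ s = a + b − a·b on (0.8300, 0.7700) = 0.9609
  (p ∨ ¬p) ∨ (r ∨ s) = a + b − a·b on (0.9021, 0.9609) = 0.9962
  → value = 0.9962
|0.8900 − 0.9962| = 0.106

0.106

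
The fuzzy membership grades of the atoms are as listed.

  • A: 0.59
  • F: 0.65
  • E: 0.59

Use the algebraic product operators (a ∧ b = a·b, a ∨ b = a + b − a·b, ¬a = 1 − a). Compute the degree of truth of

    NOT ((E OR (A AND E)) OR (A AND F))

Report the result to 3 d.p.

A AND E = a·b on (0.5900, 0.5900) = 0.3481
E OR (A AND E) = a + b − a·b on (0.5900, 0.3481) = 0.7327
A AND F = a·b on (0.5900, 0.6500) = 0.3835
(E OR (A AND E)) OR (A AND F) = a + b − a·b on (0.7327, 0.3835) = 0.8352
NOT ((E OR (A AND E)) OR (A AND F)) = 1 − 0.8352 = 0.1648

0.165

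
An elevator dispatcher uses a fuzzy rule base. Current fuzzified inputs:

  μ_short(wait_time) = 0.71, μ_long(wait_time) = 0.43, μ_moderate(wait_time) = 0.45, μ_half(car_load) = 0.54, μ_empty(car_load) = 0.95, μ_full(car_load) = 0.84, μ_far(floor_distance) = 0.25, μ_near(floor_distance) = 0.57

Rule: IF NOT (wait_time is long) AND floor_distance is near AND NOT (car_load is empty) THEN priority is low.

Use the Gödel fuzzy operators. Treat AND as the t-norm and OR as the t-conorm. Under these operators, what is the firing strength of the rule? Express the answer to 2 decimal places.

0.05

firing strength: ¬long=1−0.43=0.57, near=0.57, ¬empty=1−0.95=0.05; AND[min(a, b)] → w = 0.05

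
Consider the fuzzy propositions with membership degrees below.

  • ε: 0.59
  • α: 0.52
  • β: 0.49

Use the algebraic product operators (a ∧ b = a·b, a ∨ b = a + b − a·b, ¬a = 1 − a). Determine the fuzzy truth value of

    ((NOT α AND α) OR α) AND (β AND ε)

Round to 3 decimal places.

NOT α = 1 − 0.5200 = 0.4800
NOT α AND α = a·b on (0.4800, 0.5200) = 0.2496
(NOT α AND α) OR α = a + b − a·b on (0.2496, 0.5200) = 0.6398
β AND ε = a·b on (0.4900, 0.5900) = 0.2891
((NOT α AND α) OR α) AND (β AND ε) = a·b on (0.6398, 0.2891) = 0.1850

0.185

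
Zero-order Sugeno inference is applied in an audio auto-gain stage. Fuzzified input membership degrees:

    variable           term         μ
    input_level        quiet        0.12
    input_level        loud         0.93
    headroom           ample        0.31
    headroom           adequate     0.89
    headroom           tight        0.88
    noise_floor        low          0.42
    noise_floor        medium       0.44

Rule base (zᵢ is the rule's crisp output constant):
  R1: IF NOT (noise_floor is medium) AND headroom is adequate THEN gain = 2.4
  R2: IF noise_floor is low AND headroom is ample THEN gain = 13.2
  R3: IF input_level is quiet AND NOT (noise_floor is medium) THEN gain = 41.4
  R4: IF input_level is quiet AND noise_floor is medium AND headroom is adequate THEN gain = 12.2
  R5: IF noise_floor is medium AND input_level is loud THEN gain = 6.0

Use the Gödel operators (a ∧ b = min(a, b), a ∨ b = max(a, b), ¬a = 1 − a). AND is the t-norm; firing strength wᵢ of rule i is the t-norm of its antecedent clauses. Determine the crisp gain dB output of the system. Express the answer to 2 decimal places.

R1 (z=2.4): ¬medium=1−0.44=0.56, adequate=0.89; AND[min(a, b)] → w = 0.56
R2 (z=13.2): low=0.42, ample=0.31; AND[min(a, b)] → w = 0.31
R3 (z=41.4): quiet=0.12, ¬medium=1−0.44=0.56; AND[min(a, b)] → w = 0.12
R4 (z=12.2): quiet=0.12, medium=0.44, adequate=0.89; AND[min(a, b)] → w = 0.12
R5 (z=6.0): medium=0.44, loud=0.93; AND[min(a, b)] → w = 0.44
Weighted average = (0.56·2.4 + 0.31·13.2 + 0.12·41.4 + 0.12·12.2 + 0.44·6.0) / (0.56 + 0.31 + 0.12 + 0.12 + 0.44)
  = 14.5080 / 1.5500 = 9.36

9.36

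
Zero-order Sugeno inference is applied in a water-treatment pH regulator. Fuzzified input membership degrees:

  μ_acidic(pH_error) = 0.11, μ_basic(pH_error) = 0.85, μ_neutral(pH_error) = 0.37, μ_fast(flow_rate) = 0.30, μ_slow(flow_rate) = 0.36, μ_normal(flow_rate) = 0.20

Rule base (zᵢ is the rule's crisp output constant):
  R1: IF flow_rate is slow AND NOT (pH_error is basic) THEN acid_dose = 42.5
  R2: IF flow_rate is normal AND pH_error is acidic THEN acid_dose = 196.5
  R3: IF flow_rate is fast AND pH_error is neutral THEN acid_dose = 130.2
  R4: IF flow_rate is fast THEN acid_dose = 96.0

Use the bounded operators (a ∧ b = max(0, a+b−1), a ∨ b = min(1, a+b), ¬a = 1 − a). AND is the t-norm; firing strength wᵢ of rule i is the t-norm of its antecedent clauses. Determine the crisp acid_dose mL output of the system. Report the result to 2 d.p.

R1 (z=42.5): slow=0.36, ¬basic=1−0.85=0.15; AND[max(0, a+b−1)] → w = 0.00
R2 (z=196.5): normal=0.20, acidic=0.11; AND[max(0, a+b−1)] → w = 0.00
R3 (z=130.2): fast=0.30, neutral=0.37; AND[max(0, a+b−1)] → w = 0.00
R4 (z=96.0): fast=0.30 → w = 0.30
Weighted average = (0.00·42.5 + 0.00·196.5 + 0.00·130.2 + 0.30·96.0) / (0.00 + 0.00 + 0.00 + 0.30)
  = 28.8000 / 0.3000 = 96.00

96.00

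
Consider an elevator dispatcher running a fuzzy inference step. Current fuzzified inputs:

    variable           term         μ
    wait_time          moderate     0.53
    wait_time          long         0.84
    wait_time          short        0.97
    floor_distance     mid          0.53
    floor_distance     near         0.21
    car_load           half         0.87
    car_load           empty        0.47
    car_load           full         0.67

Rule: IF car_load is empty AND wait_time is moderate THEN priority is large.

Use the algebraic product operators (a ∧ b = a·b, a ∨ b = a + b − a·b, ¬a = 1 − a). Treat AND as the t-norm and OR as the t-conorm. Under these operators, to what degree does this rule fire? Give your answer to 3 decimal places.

0.249

firing strength: empty=0.47, moderate=0.53; AND[a·b] → w = 0.2491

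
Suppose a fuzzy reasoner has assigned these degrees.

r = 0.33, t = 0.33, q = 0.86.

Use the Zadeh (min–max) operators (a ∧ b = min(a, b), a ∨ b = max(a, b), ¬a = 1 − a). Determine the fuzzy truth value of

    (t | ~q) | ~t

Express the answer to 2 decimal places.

~q = 1 − 0.86 = 0.14
t | ~q = max(a, b) on (0.33, 0.14) = 0.33
~t = 1 − 0.33 = 0.67
(t | ~q) | ~t = max(a, b) on (0.33, 0.67) = 0.67

0.67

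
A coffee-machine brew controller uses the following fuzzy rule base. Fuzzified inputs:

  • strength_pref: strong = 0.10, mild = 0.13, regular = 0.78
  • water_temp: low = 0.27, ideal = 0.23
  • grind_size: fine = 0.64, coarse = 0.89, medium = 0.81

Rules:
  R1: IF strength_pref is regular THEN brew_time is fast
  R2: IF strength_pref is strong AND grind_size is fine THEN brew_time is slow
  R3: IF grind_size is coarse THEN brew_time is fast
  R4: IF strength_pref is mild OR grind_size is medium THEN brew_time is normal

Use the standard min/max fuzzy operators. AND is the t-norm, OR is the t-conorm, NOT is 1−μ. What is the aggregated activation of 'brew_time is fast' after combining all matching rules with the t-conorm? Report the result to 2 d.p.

0.89

R1: regular=0.78 → w = 0.78
R2: strong=0.10, fine=0.64; AND[min(a, b)] → w = 0.10
R3: coarse=0.89 → w = 0.89
R4: mild=0.13, medium=0.81; OR[max(a, b)] → w = 0.81
Rules with consequent 'fast': {R1, R3} → strengths 0.78, 0.89
Aggregate via t-conorm [max(a, b)]: 0.89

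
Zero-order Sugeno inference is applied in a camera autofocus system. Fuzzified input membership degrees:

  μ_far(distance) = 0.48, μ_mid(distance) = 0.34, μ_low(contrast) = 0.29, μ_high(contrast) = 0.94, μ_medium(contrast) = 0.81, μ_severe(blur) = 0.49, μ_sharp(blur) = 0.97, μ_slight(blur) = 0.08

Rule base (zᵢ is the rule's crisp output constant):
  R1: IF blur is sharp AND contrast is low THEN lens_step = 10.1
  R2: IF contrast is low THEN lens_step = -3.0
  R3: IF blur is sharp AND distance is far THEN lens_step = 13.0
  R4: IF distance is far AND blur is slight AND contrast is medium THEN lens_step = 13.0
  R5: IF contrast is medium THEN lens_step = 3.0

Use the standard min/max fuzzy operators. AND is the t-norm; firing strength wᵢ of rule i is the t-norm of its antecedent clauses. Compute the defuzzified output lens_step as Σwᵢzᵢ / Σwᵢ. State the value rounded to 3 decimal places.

R1 (z=10.1): sharp=0.97, low=0.29; AND[min(a, b)] → w = 0.29
R2 (z=-3.0): low=0.29 → w = 0.29
R3 (z=13.0): sharp=0.97, far=0.48; AND[min(a, b)] → w = 0.48
R4 (z=13.0): far=0.48, slight=0.08, medium=0.81; AND[min(a, b)] → w = 0.08
R5 (z=3.0): medium=0.81 → w = 0.81
Weighted average = (0.29·10.1 + 0.29·-3.0 + 0.48·13.0 + 0.08·13.0 + 0.81·3.0) / (0.29 + 0.29 + 0.48 + 0.08 + 0.81)
  = 11.7690 / 1.9500 = 6.035

6.035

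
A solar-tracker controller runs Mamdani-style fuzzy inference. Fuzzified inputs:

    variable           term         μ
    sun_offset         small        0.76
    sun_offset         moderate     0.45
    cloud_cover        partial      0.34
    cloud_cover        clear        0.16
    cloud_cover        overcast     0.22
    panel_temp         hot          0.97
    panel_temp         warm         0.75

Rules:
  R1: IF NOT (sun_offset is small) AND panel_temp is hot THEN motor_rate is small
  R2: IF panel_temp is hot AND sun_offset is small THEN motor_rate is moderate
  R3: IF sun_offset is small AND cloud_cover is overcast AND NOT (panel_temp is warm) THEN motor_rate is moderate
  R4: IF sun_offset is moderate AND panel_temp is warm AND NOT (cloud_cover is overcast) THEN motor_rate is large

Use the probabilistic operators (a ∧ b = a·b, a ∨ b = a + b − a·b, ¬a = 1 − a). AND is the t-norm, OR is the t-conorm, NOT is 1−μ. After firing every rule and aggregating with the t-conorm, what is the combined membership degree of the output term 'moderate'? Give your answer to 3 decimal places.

R1: ¬small=1−0.76=0.24, hot=0.97; AND[a·b] → w = 0.2328
R2: hot=0.97, small=0.76; AND[a·b] → w = 0.7372
R3: small=0.76, overcast=0.22, ¬warm=1−0.75=0.25; AND[a·b] → w = 0.0418
R4: moderate=0.45, warm=0.75, ¬overcast=1−0.22=0.78; AND[a·b] → w = 0.2633
Rules with consequent 'moderate': {R2, R3} → strengths 0.7372, 0.0418
Aggregate via t-conorm [a + b − a·b]: 0.7482

0.748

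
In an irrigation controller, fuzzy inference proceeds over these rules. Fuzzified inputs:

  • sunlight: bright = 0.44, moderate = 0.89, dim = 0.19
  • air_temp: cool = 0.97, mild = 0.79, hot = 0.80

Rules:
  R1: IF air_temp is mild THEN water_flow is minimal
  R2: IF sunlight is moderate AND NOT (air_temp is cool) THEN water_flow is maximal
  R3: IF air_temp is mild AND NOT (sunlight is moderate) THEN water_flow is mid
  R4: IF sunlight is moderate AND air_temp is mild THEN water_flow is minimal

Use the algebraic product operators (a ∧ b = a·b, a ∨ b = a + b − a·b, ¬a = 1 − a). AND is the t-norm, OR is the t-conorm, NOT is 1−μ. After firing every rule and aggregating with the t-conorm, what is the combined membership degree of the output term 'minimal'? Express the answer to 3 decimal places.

0.938

R1: mild=0.79 → w = 0.7900
R2: moderate=0.89, ¬cool=1−0.97=0.03; AND[a·b] → w = 0.0267
R3: mild=0.79, ¬moderate=1−0.89=0.11; AND[a·b] → w = 0.0869
R4: moderate=0.89, mild=0.79; AND[a·b] → w = 0.7031
Rules with consequent 'minimal': {R1, R4} → strengths 0.7900, 0.7031
Aggregate via t-conorm [a + b − a·b]: 0.9377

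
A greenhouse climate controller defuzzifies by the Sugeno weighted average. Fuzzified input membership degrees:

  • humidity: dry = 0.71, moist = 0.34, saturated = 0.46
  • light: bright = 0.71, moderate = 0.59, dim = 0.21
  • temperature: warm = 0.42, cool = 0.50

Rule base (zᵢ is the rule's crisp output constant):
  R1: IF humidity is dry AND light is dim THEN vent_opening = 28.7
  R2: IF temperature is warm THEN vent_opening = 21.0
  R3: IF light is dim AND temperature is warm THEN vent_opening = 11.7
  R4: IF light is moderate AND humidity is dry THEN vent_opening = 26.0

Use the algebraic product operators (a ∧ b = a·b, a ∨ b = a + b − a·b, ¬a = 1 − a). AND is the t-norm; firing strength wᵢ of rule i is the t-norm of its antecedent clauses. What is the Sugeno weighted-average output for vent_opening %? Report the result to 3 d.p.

R1 (z=28.7): dry=0.71, dim=0.21; AND[a·b] → w = 0.1491
R2 (z=21.0): warm=0.42 → w = 0.4200
R3 (z=11.7): dim=0.21, warm=0.42; AND[a·b] → w = 0.0882
R4 (z=26.0): moderate=0.59, dry=0.71; AND[a·b] → w = 0.4189
Weighted average = (0.1491·28.7 + 0.4200·21.0 + 0.0882·11.7 + 0.4189·26.0) / (0.1491 + 0.4200 + 0.0882 + 0.4189)
  = 25.0225 / 1.0762 = 23.251

23.251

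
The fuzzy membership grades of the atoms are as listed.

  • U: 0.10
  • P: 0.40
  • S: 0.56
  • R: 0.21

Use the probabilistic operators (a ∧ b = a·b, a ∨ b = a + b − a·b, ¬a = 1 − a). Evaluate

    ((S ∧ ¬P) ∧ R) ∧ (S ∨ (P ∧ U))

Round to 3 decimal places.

0.041

¬P = 1 − 0.4000 = 0.6000
S ∧ ¬P = a·b on (0.5600, 0.6000) = 0.3360
(S ∧ ¬P) ∧ R = a·b on (0.3360, 0.2100) = 0.0706
P ∧ U = a·b on (0.4000, 0.1000) = 0.0400
S ∨ (P ∧ U) = a + b − a·b on (0.5600, 0.0400) = 0.5776
((S ∧ ¬P) ∧ R) ∧ (S ∨ (P ∧ U)) = a·b on (0.0706, 0.5776) = 0.0408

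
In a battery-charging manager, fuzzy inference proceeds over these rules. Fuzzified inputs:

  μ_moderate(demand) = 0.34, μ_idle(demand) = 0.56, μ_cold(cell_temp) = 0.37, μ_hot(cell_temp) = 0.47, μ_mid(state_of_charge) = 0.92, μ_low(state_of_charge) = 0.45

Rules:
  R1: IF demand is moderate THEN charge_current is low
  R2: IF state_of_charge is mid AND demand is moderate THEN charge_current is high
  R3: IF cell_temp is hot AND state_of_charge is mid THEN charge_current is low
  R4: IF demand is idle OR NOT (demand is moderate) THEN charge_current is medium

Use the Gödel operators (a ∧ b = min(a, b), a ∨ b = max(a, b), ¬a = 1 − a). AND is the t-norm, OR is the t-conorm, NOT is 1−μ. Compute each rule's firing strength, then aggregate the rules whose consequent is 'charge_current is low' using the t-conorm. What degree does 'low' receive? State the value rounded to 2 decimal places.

R1: moderate=0.34 → w = 0.34
R2: mid=0.92, moderate=0.34; AND[min(a, b)] → w = 0.34
R3: hot=0.47, mid=0.92; AND[min(a, b)] → w = 0.47
R4: idle=0.56, ¬moderate=1−0.34=0.66; OR[max(a, b)] → w = 0.66
Rules with consequent 'low': {R1, R3} → strengths 0.34, 0.47
Aggregate via t-conorm [max(a, b)]: 0.47

0.47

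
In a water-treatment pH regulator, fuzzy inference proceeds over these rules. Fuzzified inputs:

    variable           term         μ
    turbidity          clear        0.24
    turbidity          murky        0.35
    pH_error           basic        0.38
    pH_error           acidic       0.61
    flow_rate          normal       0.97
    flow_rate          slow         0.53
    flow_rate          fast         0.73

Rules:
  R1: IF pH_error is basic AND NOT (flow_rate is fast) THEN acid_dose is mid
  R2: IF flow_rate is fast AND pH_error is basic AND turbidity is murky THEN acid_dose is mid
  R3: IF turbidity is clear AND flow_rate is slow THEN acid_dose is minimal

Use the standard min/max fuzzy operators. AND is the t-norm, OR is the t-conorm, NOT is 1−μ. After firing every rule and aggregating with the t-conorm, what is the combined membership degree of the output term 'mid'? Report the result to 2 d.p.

0.35

R1: basic=0.38, ¬fast=1−0.73=0.27; AND[min(a, b)] → w = 0.27
R2: fast=0.73, basic=0.38, murky=0.35; AND[min(a, b)] → w = 0.35
R3: clear=0.24, slow=0.53; AND[min(a, b)] → w = 0.24
Rules with consequent 'mid': {R1, R2} → strengths 0.27, 0.35
Aggregate via t-conorm [max(a, b)]: 0.35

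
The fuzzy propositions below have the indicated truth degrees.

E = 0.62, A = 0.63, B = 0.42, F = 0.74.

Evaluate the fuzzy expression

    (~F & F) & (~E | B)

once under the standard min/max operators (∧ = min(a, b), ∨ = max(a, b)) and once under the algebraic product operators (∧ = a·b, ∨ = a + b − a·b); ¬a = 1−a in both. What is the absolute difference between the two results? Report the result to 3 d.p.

Under standard min/max:
  ~F = 1 − 0.74 = 0.26
  ~F & F = min(a, b) on (0.26, 0.74) = 0.26
  ~E = 1 − 0.62 = 0.38
  ~E | B = max(a, b) on (0.38, 0.42) = 0.42
  (~F & F) & (~E | B) = min(a, b) on (0.26, 0.42) = 0.26
  → value = 0.2600
Under algebraic product:
  ~F = 1 − 0.7400 = 0.2600
  ~F & F = a·b on (0.2600, 0.7400) = 0.1924
  ~E = 1 − 0.6200 = 0.3800
  ~E | B = a + b − a·b on (0.3800, 0.4200) = 0.6404
  (~F & F) & (~E | B) = a·b on (0.1924, 0.6404) = 0.1232
  → value = 0.1232
|0.2600 − 0.1232| = 0.137

0.137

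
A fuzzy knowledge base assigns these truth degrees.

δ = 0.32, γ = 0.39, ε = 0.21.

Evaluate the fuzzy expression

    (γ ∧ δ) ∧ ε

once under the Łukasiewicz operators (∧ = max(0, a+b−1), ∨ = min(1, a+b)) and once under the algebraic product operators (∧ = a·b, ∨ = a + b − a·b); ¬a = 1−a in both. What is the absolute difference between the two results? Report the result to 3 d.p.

Under Łukasiewicz:
  γ ∧ δ = max(0, a+b−1) on (0.39, 0.32) = 0.00
  (γ ∧ δ) ∧ ε = max(0, a+b−1) on (0.00, 0.21) = 0.00
  → value = 0.0000
Under algebraic product:
  γ ∧ δ = a·b on (0.3900, 0.3200) = 0.1248
  (γ ∧ δ) ∧ ε = a·b on (0.1248, 0.2100) = 0.0262
  → value = 0.0262
|0.0000 − 0.0262| = 0.026

0.026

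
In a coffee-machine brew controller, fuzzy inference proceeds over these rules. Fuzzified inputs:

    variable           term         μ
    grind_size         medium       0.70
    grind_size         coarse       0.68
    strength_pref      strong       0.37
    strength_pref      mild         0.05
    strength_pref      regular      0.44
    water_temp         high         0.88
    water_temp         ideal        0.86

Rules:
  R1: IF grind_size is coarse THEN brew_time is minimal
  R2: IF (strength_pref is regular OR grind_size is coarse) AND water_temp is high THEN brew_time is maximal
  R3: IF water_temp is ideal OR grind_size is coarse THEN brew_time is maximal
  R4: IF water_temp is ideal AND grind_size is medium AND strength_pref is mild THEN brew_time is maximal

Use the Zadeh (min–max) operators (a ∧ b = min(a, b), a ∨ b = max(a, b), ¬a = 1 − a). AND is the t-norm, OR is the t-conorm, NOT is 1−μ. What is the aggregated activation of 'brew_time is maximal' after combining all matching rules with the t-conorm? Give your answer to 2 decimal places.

0.86

R1: coarse=0.68 → w = 0.68
R2: (regular=0.44 OR coarse=0.68) = 0.68; AND[min(a, b)] with high=0.88 → w = 0.68
R3: ideal=0.86, coarse=0.68; OR[max(a, b)] → w = 0.86
R4: ideal=0.86, medium=0.70, mild=0.05; AND[min(a, b)] → w = 0.05
Rules with consequent 'maximal': {R2, R3, R4} → strengths 0.68, 0.86, 0.05
Aggregate via t-conorm [max(a, b)]: 0.86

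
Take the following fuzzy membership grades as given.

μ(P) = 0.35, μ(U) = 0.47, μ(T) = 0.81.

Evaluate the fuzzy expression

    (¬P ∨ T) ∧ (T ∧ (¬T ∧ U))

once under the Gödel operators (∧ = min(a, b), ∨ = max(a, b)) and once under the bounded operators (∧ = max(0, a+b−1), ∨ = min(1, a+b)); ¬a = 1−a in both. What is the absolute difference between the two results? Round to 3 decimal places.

Under Gödel:
  ¬P = 1 − 0.35 = 0.65
  ¬P ∨ T = max(a, b) on (0.65, 0.81) = 0.81
  ¬T = 1 − 0.81 = 0.19
  ¬T ∧ U = min(a, b) on (0.19, 0.47) = 0.19
  T ∧ (¬T ∧ U) = min(a, b) on (0.81, 0.19) = 0.19
  (¬P ∨ T) ∧ (T ∧ (¬T ∧ U)) = min(a, b) on (0.81, 0.19) = 0.19
  → value = 0.1900
Under bounded:
  ¬P = 1 − 0.35 = 0.65
  ¬P ∨ T = min(1, a+b) on (0.65, 0.81) = 1.00
  ¬T = 1 − 0.81 = 0.19
  ¬T ∧ U = max(0, a+b−1) on (0.19, 0.47) = 0.00
  T ∧ (¬T ∧ U) = max(0, a+b−1) on (0.81, 0.00) = 0.00
  (¬P ∨ T) ∧ (T ∧ (¬T ∧ U)) = max(0, a+b−1) on (1.00, 0.00) = 0.00
  → value = 0.0000
|0.1900 − 0.0000| = 0.190

0.190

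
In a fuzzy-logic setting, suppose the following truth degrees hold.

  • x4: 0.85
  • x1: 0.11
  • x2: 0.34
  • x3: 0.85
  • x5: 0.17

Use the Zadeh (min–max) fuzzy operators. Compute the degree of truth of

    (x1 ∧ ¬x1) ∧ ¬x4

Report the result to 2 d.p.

0.11

¬x1 = 1 − 0.11 = 0.89
x1 ∧ ¬x1 = min(a, b) on (0.11, 0.89) = 0.11
¬x4 = 1 − 0.85 = 0.15
(x1 ∧ ¬x1) ∧ ¬x4 = min(a, b) on (0.11, 0.15) = 0.11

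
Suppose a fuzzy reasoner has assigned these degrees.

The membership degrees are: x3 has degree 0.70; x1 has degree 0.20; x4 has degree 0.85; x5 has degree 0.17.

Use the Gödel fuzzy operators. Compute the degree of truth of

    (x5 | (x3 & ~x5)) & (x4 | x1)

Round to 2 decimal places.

0.70

~x5 = 1 − 0.17 = 0.83
x3 & ~x5 = min(a, b) on (0.70, 0.83) = 0.70
x5 | (x3 & ~x5) = max(a, b) on (0.17, 0.70) = 0.70
x4 | x1 = max(a, b) on (0.85, 0.20) = 0.85
(x5 | (x3 & ~x5)) & (x4 | x1) = min(a, b) on (0.70, 0.85) = 0.70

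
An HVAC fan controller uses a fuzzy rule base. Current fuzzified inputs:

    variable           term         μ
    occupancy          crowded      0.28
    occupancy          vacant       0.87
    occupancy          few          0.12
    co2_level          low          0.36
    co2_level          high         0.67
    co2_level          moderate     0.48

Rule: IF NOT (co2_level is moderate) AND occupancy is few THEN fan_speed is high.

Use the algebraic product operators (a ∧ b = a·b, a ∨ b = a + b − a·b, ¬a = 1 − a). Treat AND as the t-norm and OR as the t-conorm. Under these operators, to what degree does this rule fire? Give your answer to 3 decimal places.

0.062

firing strength: ¬moderate=1−0.48=0.52, few=0.12; AND[a·b] → w = 0.0624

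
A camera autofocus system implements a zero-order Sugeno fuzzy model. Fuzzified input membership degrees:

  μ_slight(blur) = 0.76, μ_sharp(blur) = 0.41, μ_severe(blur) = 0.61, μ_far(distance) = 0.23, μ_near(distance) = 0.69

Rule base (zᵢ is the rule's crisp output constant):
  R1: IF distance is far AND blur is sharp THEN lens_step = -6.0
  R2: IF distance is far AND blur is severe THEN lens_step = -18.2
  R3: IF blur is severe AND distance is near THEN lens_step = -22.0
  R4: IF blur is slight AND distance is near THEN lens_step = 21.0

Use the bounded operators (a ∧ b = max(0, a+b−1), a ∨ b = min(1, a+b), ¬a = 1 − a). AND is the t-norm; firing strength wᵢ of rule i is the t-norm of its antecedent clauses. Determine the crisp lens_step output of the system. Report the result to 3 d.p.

3.800

R1 (z=-6.0): far=0.23, sharp=0.41; AND[max(0, a+b−1)] → w = 0.00
R2 (z=-18.2): far=0.23, severe=0.61; AND[max(0, a+b−1)] → w = 0.00
R3 (z=-22.0): severe=0.61, near=0.69; AND[max(0, a+b−1)] → w = 0.30
R4 (z=21.0): slight=0.76, near=0.69; AND[max(0, a+b−1)] → w = 0.45
Weighted average = (0.00·-6.0 + 0.00·-18.2 + 0.30·-22.0 + 0.45·21.0) / (0.00 + 0.00 + 0.30 + 0.45)
  = 2.8500 / 0.7500 = 3.800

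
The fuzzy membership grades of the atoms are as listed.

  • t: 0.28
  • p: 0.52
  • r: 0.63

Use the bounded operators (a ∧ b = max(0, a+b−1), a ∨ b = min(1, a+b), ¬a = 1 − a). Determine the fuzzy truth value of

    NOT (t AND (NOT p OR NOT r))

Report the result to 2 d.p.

0.87

NOT p = 1 − 0.52 = 0.48
NOT r = 1 − 0.63 = 0.37
NOT p OR NOT r = min(1, a+b) on (0.48, 0.37) = 0.85
t AND (NOT p OR NOT r) = max(0, a+b−1) on (0.28, 0.85) = 0.13
NOT (t AND (NOT p OR NOT r)) = 1 − 0.13 = 0.87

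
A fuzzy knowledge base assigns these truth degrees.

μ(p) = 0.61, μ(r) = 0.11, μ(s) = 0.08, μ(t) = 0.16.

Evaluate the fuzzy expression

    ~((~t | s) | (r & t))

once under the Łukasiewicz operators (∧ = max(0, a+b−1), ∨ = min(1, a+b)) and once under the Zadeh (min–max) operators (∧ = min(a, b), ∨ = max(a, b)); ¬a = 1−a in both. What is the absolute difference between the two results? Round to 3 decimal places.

Under Łukasiewicz:
  ~t = 1 − 0.16 = 0.84
  ~t | s = min(1, a+b) on (0.84, 0.08) = 0.92
  r & t = max(0, a+b−1) on (0.11, 0.16) = 0.00
  (~t | s) | (r & t) = min(1, a+b) on (0.92, 0.00) = 0.92
  ~((~t | s) | (r & t)) = 1 − 0.92 = 0.08
  → value = 0.0800
Under Zadeh (min–max):
  ~t = 1 − 0.16 = 0.84
  ~t | s = max(a, b) on (0.84, 0.08) = 0.84
  r & t = min(a, b) on (0.11, 0.16) = 0.11
  (~t | s) | (r & t) = max(a, b) on (0.84, 0.11) = 0.84
  ~((~t | s) | (r & t)) = 1 − 0.84 = 0.16
  → value = 0.1600
|0.0800 − 0.1600| = 0.080

0.080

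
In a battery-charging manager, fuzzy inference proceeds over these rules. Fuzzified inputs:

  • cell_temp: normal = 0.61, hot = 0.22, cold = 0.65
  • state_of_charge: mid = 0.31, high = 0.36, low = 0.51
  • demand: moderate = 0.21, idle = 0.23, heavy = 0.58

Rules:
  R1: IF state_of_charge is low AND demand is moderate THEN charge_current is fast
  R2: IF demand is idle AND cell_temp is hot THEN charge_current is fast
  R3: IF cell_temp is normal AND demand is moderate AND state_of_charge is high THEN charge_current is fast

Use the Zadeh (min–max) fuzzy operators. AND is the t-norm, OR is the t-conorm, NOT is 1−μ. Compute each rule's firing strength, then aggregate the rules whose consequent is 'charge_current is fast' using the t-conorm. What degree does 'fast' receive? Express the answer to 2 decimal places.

0.22

R1: low=0.51, moderate=0.21; AND[min(a, b)] → w = 0.21
R2: idle=0.23, hot=0.22; AND[min(a, b)] → w = 0.22
R3: normal=0.61, moderate=0.21, high=0.36; AND[min(a, b)] → w = 0.21
Rules with consequent 'fast': {R1, R2, R3} → strengths 0.21, 0.22, 0.21
Aggregate via t-conorm [max(a, b)]: 0.22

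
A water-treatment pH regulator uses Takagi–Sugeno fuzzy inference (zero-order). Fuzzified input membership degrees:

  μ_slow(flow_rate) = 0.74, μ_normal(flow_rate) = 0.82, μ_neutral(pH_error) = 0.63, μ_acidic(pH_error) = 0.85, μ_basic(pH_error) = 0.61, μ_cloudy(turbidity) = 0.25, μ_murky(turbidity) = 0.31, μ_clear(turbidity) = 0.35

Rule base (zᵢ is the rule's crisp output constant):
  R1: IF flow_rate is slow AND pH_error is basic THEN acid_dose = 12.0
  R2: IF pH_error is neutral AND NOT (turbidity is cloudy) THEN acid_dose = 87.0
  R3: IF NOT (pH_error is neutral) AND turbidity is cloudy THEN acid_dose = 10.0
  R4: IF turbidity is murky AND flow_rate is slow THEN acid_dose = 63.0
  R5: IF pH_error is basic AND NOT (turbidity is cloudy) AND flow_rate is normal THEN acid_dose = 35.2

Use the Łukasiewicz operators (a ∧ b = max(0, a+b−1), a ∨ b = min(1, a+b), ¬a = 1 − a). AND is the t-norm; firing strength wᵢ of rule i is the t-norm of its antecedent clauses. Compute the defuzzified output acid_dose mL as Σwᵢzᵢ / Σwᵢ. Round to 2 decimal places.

48.69

R1 (z=12.0): slow=0.74, basic=0.61; AND[max(0, a+b−1)] → w = 0.35
R2 (z=87.0): neutral=0.63, ¬cloudy=1−0.25=0.75; AND[max(0, a+b−1)] → w = 0.38
R3 (z=10.0): ¬neutral=1−0.63=0.37, cloudy=0.25; AND[max(0, a+b−1)] → w = 0.00
R4 (z=63.0): murky=0.31, slow=0.74; AND[max(0, a+b−1)] → w = 0.05
R5 (z=35.2): basic=0.61, ¬cloudy=1−0.25=0.75, normal=0.82; AND[max(0, a+b−1)] → w = 0.18
Weighted average = (0.35·12.0 + 0.38·87.0 + 0.00·10.0 + 0.05·63.0 + 0.18·35.2) / (0.35 + 0.38 + 0.00 + 0.05 + 0.18)
  = 46.7460 / 0.9600 = 48.69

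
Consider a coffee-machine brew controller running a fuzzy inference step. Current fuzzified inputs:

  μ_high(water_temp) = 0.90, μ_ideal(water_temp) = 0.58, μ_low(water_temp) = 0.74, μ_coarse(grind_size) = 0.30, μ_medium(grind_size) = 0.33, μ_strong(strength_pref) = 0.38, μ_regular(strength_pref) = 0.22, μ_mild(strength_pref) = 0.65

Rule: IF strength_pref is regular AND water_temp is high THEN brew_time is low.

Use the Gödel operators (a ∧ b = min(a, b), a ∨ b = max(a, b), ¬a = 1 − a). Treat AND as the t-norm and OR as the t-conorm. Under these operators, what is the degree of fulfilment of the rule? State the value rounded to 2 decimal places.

0.22

firing strength: regular=0.22, high=0.90; AND[min(a, b)] → w = 0.22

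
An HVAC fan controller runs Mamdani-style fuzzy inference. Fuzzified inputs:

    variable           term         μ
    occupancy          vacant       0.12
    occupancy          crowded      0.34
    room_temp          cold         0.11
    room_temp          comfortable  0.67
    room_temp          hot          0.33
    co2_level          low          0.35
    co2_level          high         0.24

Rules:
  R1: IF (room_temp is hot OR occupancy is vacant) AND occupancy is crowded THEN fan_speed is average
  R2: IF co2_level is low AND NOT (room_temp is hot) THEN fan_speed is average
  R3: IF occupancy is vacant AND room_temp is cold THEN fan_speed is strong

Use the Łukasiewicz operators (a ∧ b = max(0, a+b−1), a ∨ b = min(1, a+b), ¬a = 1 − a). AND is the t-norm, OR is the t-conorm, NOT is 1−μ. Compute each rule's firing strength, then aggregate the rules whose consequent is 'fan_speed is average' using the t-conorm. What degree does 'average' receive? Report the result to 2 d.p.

0.02

R1: (hot=0.33 OR vacant=0.12) = 0.45; AND[max(0, a+b−1)] with crowded=0.34 → w = 0.00
R2: low=0.35, ¬hot=1−0.33=0.67; AND[max(0, a+b−1)] → w = 0.02
R3: vacant=0.12, cold=0.11; AND[max(0, a+b−1)] → w = 0.00
Rules with consequent 'average': {R1, R2} → strengths 0.00, 0.02
Aggregate via t-conorm [min(1, a+b)]: 0.02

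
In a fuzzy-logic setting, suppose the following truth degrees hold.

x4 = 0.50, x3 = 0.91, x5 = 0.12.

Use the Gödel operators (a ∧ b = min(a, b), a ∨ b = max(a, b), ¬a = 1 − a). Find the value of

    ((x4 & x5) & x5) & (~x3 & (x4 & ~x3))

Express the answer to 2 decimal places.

x4 & x5 = min(a, b) on (0.50, 0.12) = 0.12
(x4 & x5) & x5 = min(a, b) on (0.12, 0.12) = 0.12
~x3 = 1 − 0.91 = 0.09
~x3 = 1 − 0.91 = 0.09
x4 & ~x3 = min(a, b) on (0.50, 0.09) = 0.09
~x3 & (x4 & ~x3) = min(a, b) on (0.09, 0.09) = 0.09
((x4 & x5) & x5) & (~x3 & (x4 & ~x3)) = min(a, b) on (0.12, 0.09) = 0.09

0.09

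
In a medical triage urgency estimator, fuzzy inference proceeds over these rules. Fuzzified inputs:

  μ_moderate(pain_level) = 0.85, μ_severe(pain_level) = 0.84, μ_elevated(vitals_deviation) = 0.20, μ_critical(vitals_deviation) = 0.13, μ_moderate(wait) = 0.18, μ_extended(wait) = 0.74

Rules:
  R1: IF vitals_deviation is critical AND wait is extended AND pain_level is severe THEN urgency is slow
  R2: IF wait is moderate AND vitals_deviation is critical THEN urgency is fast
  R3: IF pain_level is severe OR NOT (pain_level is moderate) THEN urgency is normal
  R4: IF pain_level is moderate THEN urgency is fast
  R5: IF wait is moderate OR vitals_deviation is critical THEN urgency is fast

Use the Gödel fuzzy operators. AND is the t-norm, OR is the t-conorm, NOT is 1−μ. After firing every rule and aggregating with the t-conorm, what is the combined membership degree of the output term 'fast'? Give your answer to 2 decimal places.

0.85

R1: critical=0.13, extended=0.74, severe=0.84; AND[min(a, b)] → w = 0.13
R2: moderate=0.18, critical=0.13; AND[min(a, b)] → w = 0.13
R3: severe=0.84, ¬moderate=1−0.85=0.15; OR[max(a, b)] → w = 0.84
R4: moderate=0.85 → w = 0.85
R5: moderate=0.18, critical=0.13; OR[max(a, b)] → w = 0.18
Rules with consequent 'fast': {R2, R4, R5} → strengths 0.13, 0.85, 0.18
Aggregate via t-conorm [max(a, b)]: 0.85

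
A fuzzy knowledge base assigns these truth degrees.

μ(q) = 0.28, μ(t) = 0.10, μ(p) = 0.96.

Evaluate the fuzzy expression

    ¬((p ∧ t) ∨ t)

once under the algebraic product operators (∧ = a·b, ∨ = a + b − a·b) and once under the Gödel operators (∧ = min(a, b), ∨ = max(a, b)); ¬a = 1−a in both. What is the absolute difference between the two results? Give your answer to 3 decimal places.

0.086

Under algebraic product:
  p ∧ t = a·b on (0.9600, 0.1000) = 0.0960
  (p ∧ t) ∨ t = a + b − a·b on (0.0960, 0.1000) = 0.1864
  ¬((p ∧ t) ∨ t) = 1 − 0.1864 = 0.8136
  → value = 0.8136
Under Gödel:
  p ∧ t = min(a, b) on (0.96, 0.10) = 0.10
  (p ∧ t) ∨ t = max(a, b) on (0.10, 0.10) = 0.10
  ¬((p ∧ t) ∨ t) = 1 − 0.10 = 0.90
  → value = 0.9000
|0.8136 − 0.9000| = 0.086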